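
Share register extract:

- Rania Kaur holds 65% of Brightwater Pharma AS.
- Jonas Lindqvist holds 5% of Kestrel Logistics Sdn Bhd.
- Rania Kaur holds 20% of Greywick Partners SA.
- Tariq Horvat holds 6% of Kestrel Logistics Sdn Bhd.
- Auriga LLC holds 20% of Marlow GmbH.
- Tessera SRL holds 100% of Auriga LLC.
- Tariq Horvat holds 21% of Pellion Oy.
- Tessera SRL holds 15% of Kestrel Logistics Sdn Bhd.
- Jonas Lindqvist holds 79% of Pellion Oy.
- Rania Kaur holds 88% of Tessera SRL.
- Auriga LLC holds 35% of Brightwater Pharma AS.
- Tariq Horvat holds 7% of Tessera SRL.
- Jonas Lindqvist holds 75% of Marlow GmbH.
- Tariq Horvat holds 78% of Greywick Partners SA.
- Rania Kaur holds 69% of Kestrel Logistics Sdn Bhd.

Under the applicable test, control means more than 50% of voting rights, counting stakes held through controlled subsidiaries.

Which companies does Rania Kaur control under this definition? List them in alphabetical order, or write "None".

Rania holds 88% of Tessera, so Rania controls Tessera.
Rania and Tessera together hold 69% + 15% = 84% of Kestrel, so Rania controls Kestrel.
Tessera holds 100% of Auriga, so Rania controls Auriga.
Rania and Auriga together hold 65% + 35% = 100% of Brightwater, so Rania controls Brightwater.
No other company's threshold is met.

Auriga LLC, Brightwater Pharma AS, Kestrel Logistics Sdn Bhd, Tessera SRL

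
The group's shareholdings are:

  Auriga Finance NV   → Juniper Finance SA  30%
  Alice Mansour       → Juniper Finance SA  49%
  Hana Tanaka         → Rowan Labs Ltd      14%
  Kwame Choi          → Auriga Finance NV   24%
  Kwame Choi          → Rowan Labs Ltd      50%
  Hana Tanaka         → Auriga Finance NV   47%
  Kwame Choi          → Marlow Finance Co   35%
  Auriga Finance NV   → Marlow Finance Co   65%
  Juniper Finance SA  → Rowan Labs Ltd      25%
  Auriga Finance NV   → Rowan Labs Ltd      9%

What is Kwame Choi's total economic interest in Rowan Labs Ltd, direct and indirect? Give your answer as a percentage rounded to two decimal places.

53.96%

Kwame reaches Rowan along 3 paths.
Direct stake: 50% = 50%.
Via Auriga → Juniper: 24% × 30% × 25% = 1.8%.
Via Auriga: 24% × 9% = 2.16%.
Total: 50% + 1.8% + 2.16% = 53.96%.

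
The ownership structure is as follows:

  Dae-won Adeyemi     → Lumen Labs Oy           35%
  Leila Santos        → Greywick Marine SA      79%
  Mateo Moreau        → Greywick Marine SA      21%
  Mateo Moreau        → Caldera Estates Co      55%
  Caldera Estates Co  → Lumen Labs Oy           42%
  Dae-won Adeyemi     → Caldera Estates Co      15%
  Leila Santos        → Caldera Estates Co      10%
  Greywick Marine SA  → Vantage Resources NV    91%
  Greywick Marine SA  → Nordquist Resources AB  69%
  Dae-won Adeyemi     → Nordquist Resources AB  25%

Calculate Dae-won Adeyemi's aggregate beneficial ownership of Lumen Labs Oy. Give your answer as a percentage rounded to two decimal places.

41.30%

Dae-won reaches Lumen along 2 paths.
Direct stake: 35% = 35%.
Via Caldera: 15% × 42% = 6.3%.
Total: 35% + 6.3% = 41.3%.
Rounded: 41.30%.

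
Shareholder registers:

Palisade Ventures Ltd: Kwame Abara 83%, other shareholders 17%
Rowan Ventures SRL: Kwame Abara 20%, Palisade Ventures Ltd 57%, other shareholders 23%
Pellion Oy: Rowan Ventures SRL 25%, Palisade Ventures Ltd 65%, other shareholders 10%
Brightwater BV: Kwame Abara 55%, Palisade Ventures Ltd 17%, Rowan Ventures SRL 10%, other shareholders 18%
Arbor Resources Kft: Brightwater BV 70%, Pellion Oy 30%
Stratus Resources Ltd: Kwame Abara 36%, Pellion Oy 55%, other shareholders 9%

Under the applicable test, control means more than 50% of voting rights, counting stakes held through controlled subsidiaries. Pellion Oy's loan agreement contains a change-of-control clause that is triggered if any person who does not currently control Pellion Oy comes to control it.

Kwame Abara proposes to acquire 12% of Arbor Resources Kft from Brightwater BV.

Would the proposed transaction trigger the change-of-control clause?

The purchase adds only to Kwame's holdings (Brightwater's stake shrinks), so Kwame is the only person who could newly come to control Pellion.
Kwame holds 83% of Palisade, so Kwame controls Palisade.
Kwame and Palisade together hold 20% + 57% = 77% of Rowan, so Kwame controls Rowan.
Rowan and Palisade together hold 25% + 65% = 90% of Pellion, so Kwame controls Pellion.
So Kwame already controls Pellion before the transaction.
After the purchase, Kwame holds 12% of Arbor directly, and Brightwater's stake falls to 58%.
Kwame controlled Pellion already, so this is not a new person acquiring control; every other person's position is unchanged or reduced.
No new person acquires control, so the clause is not triggered.

No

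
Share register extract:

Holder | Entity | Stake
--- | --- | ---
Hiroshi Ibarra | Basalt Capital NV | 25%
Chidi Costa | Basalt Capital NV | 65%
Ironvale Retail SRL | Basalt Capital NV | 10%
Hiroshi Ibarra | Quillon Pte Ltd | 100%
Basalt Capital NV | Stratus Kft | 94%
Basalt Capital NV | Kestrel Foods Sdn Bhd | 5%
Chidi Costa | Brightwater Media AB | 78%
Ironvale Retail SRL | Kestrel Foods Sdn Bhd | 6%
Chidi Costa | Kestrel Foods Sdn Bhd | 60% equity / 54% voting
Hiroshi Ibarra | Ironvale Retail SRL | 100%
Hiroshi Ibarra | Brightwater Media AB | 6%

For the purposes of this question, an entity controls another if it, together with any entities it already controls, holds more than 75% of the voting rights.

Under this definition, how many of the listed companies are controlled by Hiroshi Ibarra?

Hiroshi holds 100% of Quillon, so Hiroshi controls Quillon.
Hiroshi holds 100% of Ironvale, so Hiroshi controls Ironvale.
No other company's threshold is met.
Hiroshi controls 2 companies.

2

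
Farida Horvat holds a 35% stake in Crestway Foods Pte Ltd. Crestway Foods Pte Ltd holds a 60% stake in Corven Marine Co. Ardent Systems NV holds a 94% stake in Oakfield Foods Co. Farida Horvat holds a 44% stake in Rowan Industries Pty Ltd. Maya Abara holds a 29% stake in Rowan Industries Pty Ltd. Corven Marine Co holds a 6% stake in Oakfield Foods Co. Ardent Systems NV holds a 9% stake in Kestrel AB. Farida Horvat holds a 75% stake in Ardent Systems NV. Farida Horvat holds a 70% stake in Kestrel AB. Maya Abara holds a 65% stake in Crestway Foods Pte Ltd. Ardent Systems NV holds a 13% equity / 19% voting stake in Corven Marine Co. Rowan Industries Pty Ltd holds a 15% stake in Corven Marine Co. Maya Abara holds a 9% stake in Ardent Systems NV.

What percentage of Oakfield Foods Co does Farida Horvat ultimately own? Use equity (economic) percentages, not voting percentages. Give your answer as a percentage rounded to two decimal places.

72.74%

Farida reaches Oakfield along 4 paths.
Via Ardent: 75% × 94% = 70.5%.
Via Crestway → Corven: 35% × 60% × 6% = 1.26%.
Via Rowan → Corven: 44% × 15% × 6% = 0.396%.
Via Ardent → Corven: 75% × 13% × 6% = 0.585%.
Total: 70.5% + 1.26% + 0.396% + 0.585% = 72.741%.
Rounded: 72.74%.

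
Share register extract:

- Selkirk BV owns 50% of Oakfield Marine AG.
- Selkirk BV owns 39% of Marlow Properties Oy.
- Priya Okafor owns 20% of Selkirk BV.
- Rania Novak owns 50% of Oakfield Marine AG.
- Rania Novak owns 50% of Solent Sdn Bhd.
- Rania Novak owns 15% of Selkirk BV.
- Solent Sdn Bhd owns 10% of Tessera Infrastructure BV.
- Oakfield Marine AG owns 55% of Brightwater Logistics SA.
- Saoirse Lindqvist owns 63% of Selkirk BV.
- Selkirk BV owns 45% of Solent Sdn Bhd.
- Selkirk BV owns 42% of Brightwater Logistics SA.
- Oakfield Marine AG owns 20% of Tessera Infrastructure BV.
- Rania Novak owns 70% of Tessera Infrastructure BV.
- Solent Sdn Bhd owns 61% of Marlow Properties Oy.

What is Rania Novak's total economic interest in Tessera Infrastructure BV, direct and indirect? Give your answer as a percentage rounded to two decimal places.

87.18%

Rania reaches Tessera along 5 paths.
Via Selkirk → Solent: 15% × 45% × 10% = 0.675%.
Via Solent: 50% × 10% = 5%.
Via Selkirk → Oakfield: 15% × 50% × 20% = 1.5%.
Via Oakfield: 50% × 20% = 10%.
Direct stake: 70% = 70%.
Total: 0.675% + 5% + 1.5% + 10% + 70% = 87.175%.
Rounded: 87.18%.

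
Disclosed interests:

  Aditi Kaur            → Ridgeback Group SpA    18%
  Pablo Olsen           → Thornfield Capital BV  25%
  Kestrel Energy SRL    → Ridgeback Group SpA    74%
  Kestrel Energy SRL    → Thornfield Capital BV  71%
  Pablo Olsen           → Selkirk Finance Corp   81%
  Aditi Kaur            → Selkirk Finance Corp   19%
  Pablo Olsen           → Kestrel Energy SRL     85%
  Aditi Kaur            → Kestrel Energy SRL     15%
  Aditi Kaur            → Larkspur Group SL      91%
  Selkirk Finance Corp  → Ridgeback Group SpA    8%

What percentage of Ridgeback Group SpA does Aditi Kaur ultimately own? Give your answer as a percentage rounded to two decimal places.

30.62%

Aditi reaches Ridgeback along 3 paths.
Via Selkirk: 19% × 8% = 1.52%.
Direct stake: 18% = 18%.
Via Kestrel: 15% × 74% = 11.1%.
Total: 1.52% + 18% + 11.1% = 30.62%.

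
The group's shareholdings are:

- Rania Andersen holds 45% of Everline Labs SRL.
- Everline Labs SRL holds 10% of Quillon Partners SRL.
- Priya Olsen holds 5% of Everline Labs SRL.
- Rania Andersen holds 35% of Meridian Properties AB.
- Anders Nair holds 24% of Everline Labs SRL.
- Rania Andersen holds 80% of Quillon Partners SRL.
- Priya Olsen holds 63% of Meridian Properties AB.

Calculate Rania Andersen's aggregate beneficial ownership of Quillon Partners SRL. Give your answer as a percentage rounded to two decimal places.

Rania reaches Quillon along 2 paths.
Direct stake: 80% = 80%.
Via Everline: 45% × 10% = 4.5%.
Total: 80% + 4.5% = 84.5%.
Rounded: 84.50%.

84.50%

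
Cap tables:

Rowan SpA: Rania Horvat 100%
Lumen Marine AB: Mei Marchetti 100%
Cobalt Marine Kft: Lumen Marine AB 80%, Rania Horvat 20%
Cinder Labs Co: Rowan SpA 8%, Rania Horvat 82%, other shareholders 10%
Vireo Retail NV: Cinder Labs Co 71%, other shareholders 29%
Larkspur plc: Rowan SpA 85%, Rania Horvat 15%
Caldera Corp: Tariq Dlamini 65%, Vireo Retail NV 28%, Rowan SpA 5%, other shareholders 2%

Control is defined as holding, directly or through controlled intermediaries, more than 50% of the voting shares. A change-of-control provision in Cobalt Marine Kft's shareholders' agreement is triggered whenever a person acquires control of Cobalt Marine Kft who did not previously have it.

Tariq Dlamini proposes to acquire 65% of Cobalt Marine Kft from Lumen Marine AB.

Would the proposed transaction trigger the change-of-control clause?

The purchase adds only to Tariq's holdings (Lumen's stake shrinks), so Tariq is the only person who could newly come to control Cobalt.
Tariq holds 65% of Caldera, so Tariq controls Caldera.
Neither Tariq nor any entity Tariq controls holds any voting interest in Cobalt.
So before the transaction, Tariq does not control Cobalt.
After the purchase, Tariq holds 65% of Cobalt directly, and Lumen's stake falls to 15%.
Tariq holds 65% of Cobalt, so Tariq controls Cobalt.
Tariq did not control Cobalt before and does after, so the clause is triggered.

Yes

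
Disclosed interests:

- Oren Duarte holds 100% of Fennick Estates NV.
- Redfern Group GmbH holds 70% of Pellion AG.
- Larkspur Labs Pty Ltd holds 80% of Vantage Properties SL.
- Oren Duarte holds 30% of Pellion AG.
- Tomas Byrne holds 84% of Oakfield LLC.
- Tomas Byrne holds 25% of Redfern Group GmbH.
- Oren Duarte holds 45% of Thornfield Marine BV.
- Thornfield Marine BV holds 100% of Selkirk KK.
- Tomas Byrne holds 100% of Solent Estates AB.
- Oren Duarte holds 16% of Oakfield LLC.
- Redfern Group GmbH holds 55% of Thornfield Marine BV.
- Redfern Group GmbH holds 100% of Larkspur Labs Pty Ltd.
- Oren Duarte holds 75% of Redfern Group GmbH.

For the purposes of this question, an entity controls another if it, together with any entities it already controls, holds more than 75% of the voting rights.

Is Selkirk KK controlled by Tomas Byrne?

Tomas holds 84% of Oakfield, so Tomas controls Oakfield.
Tomas holds 100% of Solent, so Tomas controls Solent.
Neither Tomas nor any entity Tomas controls holds any voting interest in Selkirk.
So Tomas does not control Selkirk.

No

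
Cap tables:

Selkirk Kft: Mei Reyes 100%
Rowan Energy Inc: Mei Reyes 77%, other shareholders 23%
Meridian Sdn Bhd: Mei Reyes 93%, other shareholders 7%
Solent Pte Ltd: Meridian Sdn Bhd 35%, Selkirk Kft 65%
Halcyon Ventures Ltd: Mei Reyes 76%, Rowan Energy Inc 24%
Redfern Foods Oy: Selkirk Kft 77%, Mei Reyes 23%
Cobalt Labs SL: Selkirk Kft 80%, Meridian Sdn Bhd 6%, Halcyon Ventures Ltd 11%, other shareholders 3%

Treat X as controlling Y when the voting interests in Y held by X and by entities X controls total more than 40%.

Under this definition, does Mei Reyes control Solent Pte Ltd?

Mei holds 100% of Selkirk, so Mei controls Selkirk.
Mei holds 93% of Meridian, so Mei controls Meridian.
Meridian and Selkirk together hold 35% + 65% = 100% of Solent, so Mei controls Solent.

Yes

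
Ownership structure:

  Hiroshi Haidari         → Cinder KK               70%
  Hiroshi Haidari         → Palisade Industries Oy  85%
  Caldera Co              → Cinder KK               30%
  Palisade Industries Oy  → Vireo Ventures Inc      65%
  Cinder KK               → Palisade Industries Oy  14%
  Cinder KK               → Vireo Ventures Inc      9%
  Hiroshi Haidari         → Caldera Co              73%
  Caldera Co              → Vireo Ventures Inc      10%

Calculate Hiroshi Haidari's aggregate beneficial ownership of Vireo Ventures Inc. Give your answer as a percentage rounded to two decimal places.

79.18%

Hiroshi reaches Vireo along 6 paths.
Via Caldera: 73% × 10% = 7.3%.
Via Palisade: 85% × 65% = 55.25%.
Via Cinder → Palisade: 70% × 14% × 65% = 6.37%.
Via Caldera → Cinder → Palisade: 73% × 30% × 14% × 65% = 1.9929%.
Via Cinder: 70% × 9% = 6.3%.
Via Caldera → Cinder: 73% × 30% × 9% = 1.971%.
Total: 7.3% + 55.25% + 6.37% + 1.9929% + 6.3% + 1.971% = 79.1839%.
Rounded: 79.18%.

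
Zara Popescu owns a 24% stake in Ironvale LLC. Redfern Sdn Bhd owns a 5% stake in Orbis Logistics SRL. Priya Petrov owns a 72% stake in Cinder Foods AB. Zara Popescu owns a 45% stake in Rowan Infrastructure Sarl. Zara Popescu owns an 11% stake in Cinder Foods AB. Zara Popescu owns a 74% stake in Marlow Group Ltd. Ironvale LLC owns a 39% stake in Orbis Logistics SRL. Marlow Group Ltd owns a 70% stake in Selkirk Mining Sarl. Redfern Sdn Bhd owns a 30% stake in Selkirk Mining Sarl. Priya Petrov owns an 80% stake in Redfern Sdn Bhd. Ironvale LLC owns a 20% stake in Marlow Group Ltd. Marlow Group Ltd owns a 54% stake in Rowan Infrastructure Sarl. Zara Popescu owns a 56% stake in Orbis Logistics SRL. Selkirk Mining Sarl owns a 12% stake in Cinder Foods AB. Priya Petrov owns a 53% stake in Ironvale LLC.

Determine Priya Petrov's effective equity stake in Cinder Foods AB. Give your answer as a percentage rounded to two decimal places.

Priya reaches Cinder along 3 paths.
Via Ironvale → Marlow → Selkirk: 53% × 20% × 70% × 12% = 0.8904%.
Via Redfern → Selkirk: 80% × 30% × 12% = 2.88%.
Direct stake: 72% = 72%.
Total: 0.8904% + 2.88% + 72% = 75.7704%.
Rounded: 75.77%.

75.77%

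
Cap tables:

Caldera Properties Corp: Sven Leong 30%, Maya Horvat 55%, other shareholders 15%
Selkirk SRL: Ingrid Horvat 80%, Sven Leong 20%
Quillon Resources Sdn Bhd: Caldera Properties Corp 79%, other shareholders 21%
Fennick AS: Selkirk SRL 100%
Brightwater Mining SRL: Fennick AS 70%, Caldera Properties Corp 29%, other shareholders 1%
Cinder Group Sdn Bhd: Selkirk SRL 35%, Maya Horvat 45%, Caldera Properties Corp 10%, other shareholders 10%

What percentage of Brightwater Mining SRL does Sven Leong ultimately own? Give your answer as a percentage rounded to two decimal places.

Sven reaches Brightwater along 2 paths.
Via Selkirk → Fennick: 20% × 100% × 70% = 14%.
Via Caldera: 30% × 29% = 8.7%.
Total: 14% + 8.7% = 22.7%.
Rounded: 22.70%.

22.70%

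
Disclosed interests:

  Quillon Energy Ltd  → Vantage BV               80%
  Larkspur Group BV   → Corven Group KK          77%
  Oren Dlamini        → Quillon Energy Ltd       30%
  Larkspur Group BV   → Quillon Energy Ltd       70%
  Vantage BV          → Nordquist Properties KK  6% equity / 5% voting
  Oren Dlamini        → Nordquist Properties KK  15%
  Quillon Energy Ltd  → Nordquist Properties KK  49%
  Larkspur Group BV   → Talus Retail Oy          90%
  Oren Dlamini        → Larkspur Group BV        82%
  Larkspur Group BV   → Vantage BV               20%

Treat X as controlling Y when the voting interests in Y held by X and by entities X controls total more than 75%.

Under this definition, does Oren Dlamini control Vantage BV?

Oren holds 82% of Larkspur, so Oren controls Larkspur.
Larkspur and Oren together hold 70% + 30% = 100% of Quillon, so Oren controls Quillon.
Quillon and Larkspur together hold 80% + 20% = 100% of Vantage, so Oren controls Vantage.

Yes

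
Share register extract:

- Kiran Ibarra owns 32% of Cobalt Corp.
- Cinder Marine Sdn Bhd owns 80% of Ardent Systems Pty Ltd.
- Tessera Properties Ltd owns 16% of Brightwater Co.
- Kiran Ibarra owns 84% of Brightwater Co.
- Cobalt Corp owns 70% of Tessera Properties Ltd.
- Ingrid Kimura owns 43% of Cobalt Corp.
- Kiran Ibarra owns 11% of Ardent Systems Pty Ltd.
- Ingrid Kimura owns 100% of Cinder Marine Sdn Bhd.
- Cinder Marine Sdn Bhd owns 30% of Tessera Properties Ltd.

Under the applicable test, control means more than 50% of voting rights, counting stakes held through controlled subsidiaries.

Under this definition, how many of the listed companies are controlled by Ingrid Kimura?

Ingrid holds 100% of Cinder, so Ingrid controls Cinder.
Cinder holds 80% of Ardent, so Ingrid controls Ardent.
No other company's threshold is met.
Ingrid controls 2 companies.

2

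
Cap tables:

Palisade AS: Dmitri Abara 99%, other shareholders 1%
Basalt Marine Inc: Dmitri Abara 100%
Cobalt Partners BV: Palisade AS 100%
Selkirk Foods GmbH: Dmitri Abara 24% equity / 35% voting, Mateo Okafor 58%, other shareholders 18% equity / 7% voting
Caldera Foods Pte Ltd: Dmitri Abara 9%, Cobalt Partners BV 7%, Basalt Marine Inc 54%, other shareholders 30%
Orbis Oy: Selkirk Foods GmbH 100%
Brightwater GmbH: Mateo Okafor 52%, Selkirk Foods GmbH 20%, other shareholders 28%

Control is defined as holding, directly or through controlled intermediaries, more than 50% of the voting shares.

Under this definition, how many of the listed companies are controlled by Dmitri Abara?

Dmitri holds 99% of Palisade, so Dmitri controls Palisade.
Dmitri holds 100% of Basalt, so Dmitri controls Basalt.
Palisade holds 100% of Cobalt, so Dmitri controls Cobalt.
Dmitri and Cobalt and Basalt together hold 9% + 7% + 54% = 70% of Caldera, so Dmitri controls Caldera.
No other company's threshold is met.
Dmitri controls 4 companies.

4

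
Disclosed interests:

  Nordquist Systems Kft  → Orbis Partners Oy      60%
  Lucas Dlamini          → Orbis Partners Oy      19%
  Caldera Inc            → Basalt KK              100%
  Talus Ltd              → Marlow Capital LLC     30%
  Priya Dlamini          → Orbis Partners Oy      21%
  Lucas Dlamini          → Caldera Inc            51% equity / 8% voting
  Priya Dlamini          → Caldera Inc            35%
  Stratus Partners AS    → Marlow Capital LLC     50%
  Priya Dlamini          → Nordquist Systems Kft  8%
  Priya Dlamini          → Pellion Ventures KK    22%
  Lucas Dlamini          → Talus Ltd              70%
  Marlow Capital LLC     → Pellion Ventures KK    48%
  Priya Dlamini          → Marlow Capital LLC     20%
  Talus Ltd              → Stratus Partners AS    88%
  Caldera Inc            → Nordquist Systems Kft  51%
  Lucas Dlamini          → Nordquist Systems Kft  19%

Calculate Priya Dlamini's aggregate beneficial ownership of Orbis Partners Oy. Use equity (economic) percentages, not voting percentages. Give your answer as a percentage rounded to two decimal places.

Priya reaches Orbis along 3 paths.
Direct stake: 21% = 21%.
Via Caldera → Nordquist: 35% × 51% × 60% = 10.71%.
Via Nordquist: 8% × 60% = 4.8%.
Total: 21% + 10.71% + 4.8% = 36.51%.

36.51%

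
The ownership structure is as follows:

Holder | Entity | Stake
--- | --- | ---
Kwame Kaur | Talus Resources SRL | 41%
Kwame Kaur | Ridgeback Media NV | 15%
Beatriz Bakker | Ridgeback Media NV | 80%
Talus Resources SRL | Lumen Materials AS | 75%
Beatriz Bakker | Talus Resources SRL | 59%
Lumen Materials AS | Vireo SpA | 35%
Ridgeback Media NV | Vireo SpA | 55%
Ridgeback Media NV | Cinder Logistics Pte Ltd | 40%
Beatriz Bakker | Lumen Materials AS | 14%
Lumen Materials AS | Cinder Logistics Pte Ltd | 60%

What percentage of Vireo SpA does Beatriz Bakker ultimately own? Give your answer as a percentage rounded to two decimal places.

Beatriz reaches Vireo along 3 paths.
Via Ridgeback: 80% × 55% = 44%.
Via Lumen: 14% × 35% = 4.9%.
Via Talus → Lumen: 59% × 75% × 35% = 15.4875%.
Total: 44% + 4.9% + 15.4875% = 64.3875%.
Rounded: 64.39%.

64.39%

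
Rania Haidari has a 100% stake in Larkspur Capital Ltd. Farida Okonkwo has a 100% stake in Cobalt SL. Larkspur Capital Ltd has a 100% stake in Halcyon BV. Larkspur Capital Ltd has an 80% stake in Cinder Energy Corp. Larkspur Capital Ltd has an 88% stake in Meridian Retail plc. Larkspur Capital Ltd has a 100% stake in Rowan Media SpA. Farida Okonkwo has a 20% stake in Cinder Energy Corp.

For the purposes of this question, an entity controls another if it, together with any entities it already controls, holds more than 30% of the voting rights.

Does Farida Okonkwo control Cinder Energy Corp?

No

Farida holds 100% of Cobalt, so Farida controls Cobalt.
In Cinder, Farida's side holds only 20%, not > 30%.
So Farida does not control Cinder.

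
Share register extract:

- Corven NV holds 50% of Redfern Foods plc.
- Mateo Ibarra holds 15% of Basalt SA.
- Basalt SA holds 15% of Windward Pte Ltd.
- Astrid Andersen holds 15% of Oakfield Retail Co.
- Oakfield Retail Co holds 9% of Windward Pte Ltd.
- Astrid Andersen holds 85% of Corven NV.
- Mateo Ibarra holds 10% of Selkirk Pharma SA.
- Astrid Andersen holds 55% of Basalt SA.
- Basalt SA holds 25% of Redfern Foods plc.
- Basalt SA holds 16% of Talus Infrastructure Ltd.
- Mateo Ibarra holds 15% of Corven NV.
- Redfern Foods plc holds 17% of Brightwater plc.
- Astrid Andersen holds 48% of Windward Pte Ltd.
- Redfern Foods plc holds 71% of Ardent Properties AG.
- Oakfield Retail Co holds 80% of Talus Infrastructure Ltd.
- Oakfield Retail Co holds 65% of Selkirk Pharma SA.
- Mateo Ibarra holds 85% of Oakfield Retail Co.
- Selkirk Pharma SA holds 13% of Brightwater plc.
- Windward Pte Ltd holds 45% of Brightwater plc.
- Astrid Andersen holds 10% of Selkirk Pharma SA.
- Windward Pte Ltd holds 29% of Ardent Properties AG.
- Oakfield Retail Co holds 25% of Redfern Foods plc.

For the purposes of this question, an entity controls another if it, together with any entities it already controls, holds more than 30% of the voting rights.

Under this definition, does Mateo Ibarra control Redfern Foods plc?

Mateo holds 85% of Oakfield, so Mateo controls Oakfield.
Mateo and Oakfield together hold 10% + 65% = 75% of Selkirk, so Mateo controls Selkirk.
Oakfield holds 80% of Talus, so Mateo controls Talus.
In Redfern, Mateo's side holds only 25%, not > 30%.
So Mateo does not control Redfern.

No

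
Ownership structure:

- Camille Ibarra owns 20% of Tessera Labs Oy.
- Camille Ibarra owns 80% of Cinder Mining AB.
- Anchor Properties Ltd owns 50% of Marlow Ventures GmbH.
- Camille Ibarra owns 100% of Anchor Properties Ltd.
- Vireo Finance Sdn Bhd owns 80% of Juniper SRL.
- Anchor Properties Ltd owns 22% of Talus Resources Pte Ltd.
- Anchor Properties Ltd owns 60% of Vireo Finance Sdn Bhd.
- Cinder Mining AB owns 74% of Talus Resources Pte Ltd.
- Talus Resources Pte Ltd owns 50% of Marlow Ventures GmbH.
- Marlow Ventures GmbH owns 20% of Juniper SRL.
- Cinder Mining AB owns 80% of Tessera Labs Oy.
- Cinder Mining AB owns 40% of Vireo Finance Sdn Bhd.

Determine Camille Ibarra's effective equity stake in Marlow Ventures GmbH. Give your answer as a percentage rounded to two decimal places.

Camille reaches Marlow along 3 paths.
Via Anchor: 100% × 50% = 50%.
Via Anchor → Talus: 100% × 22% × 50% = 11%.
Via Cinder → Talus: 80% × 74% × 50% = 29.6%.
Total: 50% + 11% + 29.6% = 90.6%.
Rounded: 90.60%.

90.60%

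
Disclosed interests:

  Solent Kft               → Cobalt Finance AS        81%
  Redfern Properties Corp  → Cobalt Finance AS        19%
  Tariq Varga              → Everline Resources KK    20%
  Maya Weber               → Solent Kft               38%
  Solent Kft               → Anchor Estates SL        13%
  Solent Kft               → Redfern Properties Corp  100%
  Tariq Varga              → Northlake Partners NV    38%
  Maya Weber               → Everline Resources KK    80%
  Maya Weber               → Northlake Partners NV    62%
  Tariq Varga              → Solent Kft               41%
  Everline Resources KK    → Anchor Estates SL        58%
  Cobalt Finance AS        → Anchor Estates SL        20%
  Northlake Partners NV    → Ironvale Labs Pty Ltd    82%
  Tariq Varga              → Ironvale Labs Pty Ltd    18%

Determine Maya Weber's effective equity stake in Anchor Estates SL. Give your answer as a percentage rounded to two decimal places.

58.94%

Maya reaches Anchor along 4 paths.
Via Solent → Cobalt: 38% × 81% × 20% = 6.156%.
Via Solent → Redfern → Cobalt: 38% × 100% × 19% × 20% = 1.444%.
Via Solent: 38% × 13% = 4.94%.
Via Everline: 80% × 58% = 46.4%.
Total: 6.156% + 1.444% + 4.94% + 46.4% = 58.94%.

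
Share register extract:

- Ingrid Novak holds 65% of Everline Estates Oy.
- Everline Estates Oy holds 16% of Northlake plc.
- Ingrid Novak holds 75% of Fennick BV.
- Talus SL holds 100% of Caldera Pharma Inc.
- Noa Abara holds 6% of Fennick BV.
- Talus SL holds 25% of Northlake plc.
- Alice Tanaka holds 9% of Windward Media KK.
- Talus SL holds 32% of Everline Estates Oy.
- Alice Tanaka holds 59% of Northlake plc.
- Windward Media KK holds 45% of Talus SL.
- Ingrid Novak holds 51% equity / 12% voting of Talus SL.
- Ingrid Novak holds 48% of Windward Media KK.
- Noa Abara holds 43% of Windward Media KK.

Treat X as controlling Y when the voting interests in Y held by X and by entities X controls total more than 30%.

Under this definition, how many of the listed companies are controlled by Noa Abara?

Noa holds 43% of Windward, so Noa controls Windward.
Windward holds 45% of Talus, so Noa controls Talus.
Talus holds 32% of Everline, so Noa controls Everline.
Talus and Everline together hold 25% + 16% = 41% of Northlake, so Noa controls Northlake.
Talus holds 100% of Caldera, so Noa controls Caldera.
No other company's threshold is met.
Noa controls 5 companies.

5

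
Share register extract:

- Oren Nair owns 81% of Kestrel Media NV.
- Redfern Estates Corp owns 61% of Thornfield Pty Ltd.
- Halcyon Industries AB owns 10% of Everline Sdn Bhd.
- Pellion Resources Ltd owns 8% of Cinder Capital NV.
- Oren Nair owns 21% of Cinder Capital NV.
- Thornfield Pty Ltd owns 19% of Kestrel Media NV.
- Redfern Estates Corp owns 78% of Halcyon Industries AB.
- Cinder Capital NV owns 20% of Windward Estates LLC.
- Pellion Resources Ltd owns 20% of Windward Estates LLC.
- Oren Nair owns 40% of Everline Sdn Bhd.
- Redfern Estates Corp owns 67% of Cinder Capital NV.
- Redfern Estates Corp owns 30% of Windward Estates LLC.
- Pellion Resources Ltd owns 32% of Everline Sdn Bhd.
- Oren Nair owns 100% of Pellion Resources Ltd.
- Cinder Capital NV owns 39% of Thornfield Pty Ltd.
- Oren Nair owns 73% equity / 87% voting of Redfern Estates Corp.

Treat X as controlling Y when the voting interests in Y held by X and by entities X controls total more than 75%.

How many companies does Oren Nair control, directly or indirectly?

Oren holds 87% of Redfern, so Oren controls Redfern.
Oren holds 100% of Pellion, so Oren controls Pellion.
Redfern and Oren and Pellion together hold 67% + 21% + 8% = 96% of Cinder, so Oren controls Cinder.
Redfern and Cinder together hold 61% + 39% = 100% of Thornfield, so Oren controls Thornfield.
Redfern holds 78% of Halcyon, so Oren controls Halcyon.
Halcyon and Oren and Pellion together hold 10% + 40% + 32% = 82% of Everline, so Oren controls Everline.
Oren and Thornfield together hold 81% + 19% = 100% of Kestrel, so Oren controls Kestrel.
No other company's threshold is met.
Oren controls 7 companies.

7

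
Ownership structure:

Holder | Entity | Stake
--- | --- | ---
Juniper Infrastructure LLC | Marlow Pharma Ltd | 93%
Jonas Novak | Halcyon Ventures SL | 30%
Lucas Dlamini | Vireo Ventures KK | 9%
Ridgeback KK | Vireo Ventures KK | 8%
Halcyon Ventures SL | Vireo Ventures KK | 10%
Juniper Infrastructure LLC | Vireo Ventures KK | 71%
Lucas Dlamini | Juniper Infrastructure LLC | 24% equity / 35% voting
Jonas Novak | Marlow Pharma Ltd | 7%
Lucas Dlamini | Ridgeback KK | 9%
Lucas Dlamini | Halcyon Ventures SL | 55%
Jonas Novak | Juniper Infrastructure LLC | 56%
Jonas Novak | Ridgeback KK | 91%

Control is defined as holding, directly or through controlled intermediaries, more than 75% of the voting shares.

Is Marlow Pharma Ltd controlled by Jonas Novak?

No

Jonas holds 91% of Ridgeback, so Jonas controls Ridgeback.
In Marlow, Jonas's side holds only 7%, not > 75%.
So Jonas does not control Marlow.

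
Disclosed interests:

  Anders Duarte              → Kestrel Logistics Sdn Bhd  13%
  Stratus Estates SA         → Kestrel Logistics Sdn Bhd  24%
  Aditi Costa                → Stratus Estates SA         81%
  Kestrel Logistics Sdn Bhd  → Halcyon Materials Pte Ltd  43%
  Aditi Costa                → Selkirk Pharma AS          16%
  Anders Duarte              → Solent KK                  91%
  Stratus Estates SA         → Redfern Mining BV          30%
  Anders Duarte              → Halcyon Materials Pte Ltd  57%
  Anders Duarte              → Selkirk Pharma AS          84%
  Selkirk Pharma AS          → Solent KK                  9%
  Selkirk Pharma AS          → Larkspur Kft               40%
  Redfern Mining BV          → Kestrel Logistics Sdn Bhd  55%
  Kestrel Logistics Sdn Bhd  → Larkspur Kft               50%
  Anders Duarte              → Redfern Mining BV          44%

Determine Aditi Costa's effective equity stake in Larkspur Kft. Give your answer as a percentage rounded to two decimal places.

22.80%

Aditi reaches Larkspur along 3 paths.
Via Stratus → Kestrel: 81% × 24% × 50% = 9.72%.
Via Stratus → Redfern → Kestrel: 81% × 30% × 55% × 50% = 6.6825%.
Via Selkirk: 16% × 40% = 6.4%.
Total: 9.72% + 6.6825% + 6.4% = 22.8025%.
Rounded: 22.80%.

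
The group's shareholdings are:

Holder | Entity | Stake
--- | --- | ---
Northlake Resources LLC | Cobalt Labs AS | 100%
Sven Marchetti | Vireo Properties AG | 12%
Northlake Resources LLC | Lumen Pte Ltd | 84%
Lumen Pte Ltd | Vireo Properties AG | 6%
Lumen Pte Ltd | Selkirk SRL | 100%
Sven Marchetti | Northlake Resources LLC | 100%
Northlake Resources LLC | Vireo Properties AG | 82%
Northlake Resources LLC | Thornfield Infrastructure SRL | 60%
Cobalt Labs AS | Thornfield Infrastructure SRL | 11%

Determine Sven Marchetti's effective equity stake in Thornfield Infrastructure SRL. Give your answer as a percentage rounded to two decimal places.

Sven reaches Thornfield along 2 paths.
Via Northlake: 100% × 60% = 60%.
Via Northlake → Cobalt: 100% × 100% × 11% = 11%.
Total: 60% + 11% = 71%.
Rounded: 71.00%.

71.00%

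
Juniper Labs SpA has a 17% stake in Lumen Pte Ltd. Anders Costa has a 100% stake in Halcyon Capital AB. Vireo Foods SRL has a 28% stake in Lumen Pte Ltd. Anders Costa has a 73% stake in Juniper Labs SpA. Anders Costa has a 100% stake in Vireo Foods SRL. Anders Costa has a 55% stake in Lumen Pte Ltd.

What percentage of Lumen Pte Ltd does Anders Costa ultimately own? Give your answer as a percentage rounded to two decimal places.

95.41%

Anders reaches Lumen along 3 paths.
Direct stake: 55% = 55%.
Via Vireo: 100% × 28% = 28%.
Via Juniper: 73% × 17% = 12.41%.
Total: 55% + 28% + 12.41% = 95.41%.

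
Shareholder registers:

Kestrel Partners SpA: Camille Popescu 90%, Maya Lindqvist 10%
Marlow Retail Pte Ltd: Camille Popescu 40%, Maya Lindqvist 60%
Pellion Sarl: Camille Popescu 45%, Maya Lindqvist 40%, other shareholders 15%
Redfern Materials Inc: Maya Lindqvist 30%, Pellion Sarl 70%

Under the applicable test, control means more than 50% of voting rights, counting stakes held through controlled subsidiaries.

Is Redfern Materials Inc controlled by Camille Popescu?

No

Camille holds 90% of Kestrel, so Camille controls Kestrel.
Neither Camille nor any entity Camille controls holds any voting interest in Redfern.
So Camille does not control Redfern.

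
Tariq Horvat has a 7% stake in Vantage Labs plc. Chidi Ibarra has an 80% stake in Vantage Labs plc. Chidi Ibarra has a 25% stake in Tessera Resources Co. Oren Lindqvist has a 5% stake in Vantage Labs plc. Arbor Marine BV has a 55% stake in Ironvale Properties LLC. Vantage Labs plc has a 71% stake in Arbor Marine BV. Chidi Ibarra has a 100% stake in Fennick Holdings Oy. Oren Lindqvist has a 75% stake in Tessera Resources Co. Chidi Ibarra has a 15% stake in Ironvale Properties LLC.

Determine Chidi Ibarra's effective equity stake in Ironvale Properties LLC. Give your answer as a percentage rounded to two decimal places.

46.24%

Chidi reaches Ironvale along 2 paths.
Direct stake: 15% = 15%.
Via Vantage → Arbor: 80% × 71% × 55% = 31.24%.
Total: 15% + 31.24% = 46.24%.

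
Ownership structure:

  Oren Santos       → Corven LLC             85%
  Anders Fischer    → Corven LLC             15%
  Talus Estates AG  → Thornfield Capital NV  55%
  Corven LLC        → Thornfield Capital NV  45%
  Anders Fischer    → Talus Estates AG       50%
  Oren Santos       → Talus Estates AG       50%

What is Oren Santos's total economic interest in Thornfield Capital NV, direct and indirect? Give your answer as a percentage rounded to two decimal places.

65.75%

Oren reaches Thornfield along 2 paths.
Via Corven: 85% × 45% = 38.25%.
Via Talus: 50% × 55% = 27.5%.
Total: 38.25% + 27.5% = 65.75%.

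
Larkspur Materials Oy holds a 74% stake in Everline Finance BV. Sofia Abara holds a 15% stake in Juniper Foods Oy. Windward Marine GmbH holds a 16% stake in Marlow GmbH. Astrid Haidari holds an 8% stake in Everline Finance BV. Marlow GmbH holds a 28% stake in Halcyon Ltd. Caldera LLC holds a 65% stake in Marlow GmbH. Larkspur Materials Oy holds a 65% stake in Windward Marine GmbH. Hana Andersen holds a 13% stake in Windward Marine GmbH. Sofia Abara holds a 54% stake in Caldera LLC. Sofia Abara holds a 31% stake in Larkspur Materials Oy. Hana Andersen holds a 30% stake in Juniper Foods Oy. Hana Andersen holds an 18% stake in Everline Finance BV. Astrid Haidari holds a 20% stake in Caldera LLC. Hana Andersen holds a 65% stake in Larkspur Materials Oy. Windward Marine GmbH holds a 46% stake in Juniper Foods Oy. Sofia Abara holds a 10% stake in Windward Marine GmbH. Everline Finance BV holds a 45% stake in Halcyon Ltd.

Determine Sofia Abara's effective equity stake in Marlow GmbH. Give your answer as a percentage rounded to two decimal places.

39.92%

Sofia reaches Marlow along 3 paths.
Via Caldera: 54% × 65% = 35.1%.
Via Larkspur → Windward: 31% × 65% × 16% = 3.224%.
Via Windward: 10% × 16% = 1.6%.
Total: 35.1% + 3.224% + 1.6% = 39.924%.
Rounded: 39.92%.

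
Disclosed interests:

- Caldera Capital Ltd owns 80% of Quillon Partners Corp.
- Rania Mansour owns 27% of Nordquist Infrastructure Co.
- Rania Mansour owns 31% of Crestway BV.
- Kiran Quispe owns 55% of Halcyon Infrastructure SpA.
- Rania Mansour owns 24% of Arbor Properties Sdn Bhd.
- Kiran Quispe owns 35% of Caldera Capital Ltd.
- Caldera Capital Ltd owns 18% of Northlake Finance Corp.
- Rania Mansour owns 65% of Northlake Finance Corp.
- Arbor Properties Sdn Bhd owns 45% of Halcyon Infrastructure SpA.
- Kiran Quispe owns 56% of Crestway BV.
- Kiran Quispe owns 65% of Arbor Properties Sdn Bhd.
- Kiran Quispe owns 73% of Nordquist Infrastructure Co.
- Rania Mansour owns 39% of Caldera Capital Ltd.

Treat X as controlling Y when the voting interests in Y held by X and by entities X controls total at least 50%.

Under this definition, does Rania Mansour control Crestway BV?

Rania holds 65% of Northlake, so Rania controls Northlake.
In Crestway, Rania's side holds only 31%, not ≥ 50%.
So Rania does not control Crestway.

No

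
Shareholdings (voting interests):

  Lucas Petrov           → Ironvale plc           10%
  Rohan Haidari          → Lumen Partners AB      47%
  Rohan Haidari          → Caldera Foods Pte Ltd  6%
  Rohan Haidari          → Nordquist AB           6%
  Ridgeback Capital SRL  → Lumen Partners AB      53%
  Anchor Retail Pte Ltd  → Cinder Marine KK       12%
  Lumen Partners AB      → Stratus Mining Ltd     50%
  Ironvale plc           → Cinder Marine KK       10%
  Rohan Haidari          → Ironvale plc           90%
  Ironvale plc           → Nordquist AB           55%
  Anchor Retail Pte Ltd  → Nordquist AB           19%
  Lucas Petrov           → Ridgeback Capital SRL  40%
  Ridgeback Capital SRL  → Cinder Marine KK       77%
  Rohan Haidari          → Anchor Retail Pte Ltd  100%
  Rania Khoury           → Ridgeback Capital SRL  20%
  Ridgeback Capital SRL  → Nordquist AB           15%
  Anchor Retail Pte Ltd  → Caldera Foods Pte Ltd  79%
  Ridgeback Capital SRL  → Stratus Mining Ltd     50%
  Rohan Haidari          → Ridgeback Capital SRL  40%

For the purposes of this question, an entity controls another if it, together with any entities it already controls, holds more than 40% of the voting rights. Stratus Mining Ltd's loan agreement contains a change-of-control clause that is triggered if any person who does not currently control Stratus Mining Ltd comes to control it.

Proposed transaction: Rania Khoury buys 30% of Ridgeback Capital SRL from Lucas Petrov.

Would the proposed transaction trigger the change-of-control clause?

Yes

The purchase adds only to Rania's holdings (Lucas's stake shrinks), so Rania is the only person who could newly come to control Stratus.
Rania's largest direct stake is 20% in Ridgeback, which does not meet the threshold, so Rania controls no company.
Neither Rania nor any entity Rania controls holds any voting interest in Stratus.
So before the transaction, Rania does not control Stratus.
After the purchase, Rania's direct stake in Ridgeback rises to 20% + 30% = 50%, and Lucas's stake falls to 10%.
Rania holds 50% of Ridgeback, so Rania controls Ridgeback.
Ridgeback holds 53% of Lumen, so Rania controls Lumen.
Ridgeback and Lumen together hold 50% + 50% = 100% of Stratus, so Rania controls Stratus.
Rania did not control Stratus before and does after, so the clause is triggered.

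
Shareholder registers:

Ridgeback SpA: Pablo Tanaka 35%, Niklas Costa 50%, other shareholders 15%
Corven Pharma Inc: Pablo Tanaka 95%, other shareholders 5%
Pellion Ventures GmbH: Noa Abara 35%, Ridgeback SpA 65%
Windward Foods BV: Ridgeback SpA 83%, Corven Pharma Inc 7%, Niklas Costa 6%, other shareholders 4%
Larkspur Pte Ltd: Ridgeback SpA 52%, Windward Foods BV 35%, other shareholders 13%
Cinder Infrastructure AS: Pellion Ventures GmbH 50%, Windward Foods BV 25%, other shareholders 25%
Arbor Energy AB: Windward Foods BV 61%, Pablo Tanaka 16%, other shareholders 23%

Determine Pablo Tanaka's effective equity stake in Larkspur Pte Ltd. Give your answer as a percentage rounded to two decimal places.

Pablo reaches Larkspur along 3 paths.
Via Ridgeback: 35% × 52% = 18.2%.
Via Ridgeback → Windward: 35% × 83% × 35% = 10.1675%.
Via Corven → Windward: 95% × 7% × 35% = 2.3275%.
Total: 18.2% + 10.1675% + 2.3275% = 30.695%.
Rounded: 30.70%.

30.70%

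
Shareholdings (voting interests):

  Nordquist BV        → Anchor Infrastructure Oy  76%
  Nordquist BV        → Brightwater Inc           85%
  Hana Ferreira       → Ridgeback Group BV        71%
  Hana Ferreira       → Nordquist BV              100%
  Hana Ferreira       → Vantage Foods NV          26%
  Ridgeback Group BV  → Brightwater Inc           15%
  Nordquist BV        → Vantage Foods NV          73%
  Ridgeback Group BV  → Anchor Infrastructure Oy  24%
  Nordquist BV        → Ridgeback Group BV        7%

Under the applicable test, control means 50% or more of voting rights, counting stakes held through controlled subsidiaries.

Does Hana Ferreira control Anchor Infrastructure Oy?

Hana holds 100% of Nordquist, so Hana controls Nordquist.
Nordquist and Hana together hold 7% + 71% = 78% of Ridgeback, so Hana controls Ridgeback.
Nordquist and Ridgeback together hold 76% + 24% = 100% of Anchor, so Hana controls Anchor.

Yes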